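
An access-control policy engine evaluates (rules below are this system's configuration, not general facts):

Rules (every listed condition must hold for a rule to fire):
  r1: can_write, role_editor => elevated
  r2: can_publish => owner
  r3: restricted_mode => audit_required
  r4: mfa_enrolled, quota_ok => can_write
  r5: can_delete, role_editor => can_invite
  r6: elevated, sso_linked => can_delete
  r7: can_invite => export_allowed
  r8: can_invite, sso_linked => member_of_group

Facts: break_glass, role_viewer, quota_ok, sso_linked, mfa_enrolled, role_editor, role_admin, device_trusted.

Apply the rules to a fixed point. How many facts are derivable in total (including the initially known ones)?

Round 1 — r4, derive can_write.
Round 2 — r1, derive elevated.
Round 3 — r6, derive can_delete.
Round 4 — r5, derive can_invite.
Round 5 — r7, r8, derive export_allowed, member_of_group.
Closure: {break_glass, can_delete, can_invite, can_write, device_trusted, elevated, export_allowed, member_of_group, mfa_enrolled, quota_ok, role_admin, role_editor, role_viewer, sso_linked} — 14 facts.

14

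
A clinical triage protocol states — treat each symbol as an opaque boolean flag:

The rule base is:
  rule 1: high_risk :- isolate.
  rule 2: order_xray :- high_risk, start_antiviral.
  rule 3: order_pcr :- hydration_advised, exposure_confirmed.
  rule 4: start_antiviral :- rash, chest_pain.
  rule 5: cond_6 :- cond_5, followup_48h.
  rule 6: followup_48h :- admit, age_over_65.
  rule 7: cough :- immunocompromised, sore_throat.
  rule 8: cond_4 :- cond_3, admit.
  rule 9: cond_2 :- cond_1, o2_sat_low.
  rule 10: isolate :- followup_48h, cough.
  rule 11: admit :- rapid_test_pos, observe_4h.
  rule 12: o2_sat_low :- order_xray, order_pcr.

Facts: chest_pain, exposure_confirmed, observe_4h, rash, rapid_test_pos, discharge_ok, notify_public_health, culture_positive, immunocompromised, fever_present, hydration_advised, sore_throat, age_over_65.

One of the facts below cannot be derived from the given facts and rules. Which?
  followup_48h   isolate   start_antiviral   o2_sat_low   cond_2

cond_2

Round 1: rule 3 [order_pcr :- hydration_advised, exposure_confirmed.]; rule 4 [start_antiviral :- rash, chest_pain.]; rule 7 [cough :- immunocompromised, sore_throat.]; rule 11 [admit :- rapid_test_pos, observe_4h.]. Adds order_pcr, start_antiviral, cough, admit.
Round 2: rule 6 [followup_48h :- admit, age_over_65.]. Adds followup_48h.
Round 3: rule 10 [isolate :- followup_48h, cough.]. Adds isolate.
Round 4: rule 1 [high_risk :- isolate.]. Adds high_risk.
Round 5: rule 2 [order_xray :- high_risk, start_antiviral.]. Adds order_xray.
Round 6: rule 12 [o2_sat_low :- order_xray, order_pcr.]. Adds o2_sat_low.
Derived: followup_48h (round 2), isolate (round 3), o2_sat_low (round 6), start_antiviral (round 1). cond_2 never appears in any round.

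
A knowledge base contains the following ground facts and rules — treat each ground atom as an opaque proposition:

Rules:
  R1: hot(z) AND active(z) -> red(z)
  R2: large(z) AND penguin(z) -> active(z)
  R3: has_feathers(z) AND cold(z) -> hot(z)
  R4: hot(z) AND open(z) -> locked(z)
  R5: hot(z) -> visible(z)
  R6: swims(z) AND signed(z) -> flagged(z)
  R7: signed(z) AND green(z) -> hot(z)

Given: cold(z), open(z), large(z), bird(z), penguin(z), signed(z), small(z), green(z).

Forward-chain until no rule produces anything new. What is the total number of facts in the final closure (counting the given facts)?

Round 1 fires R2, R7, giving active(z), hot(z).
Round 2 fires R1, R4, R5, giving red(z), locked(z), visible(z).
Closure: {active(z), bird(z), cold(z), green(z), hot(z), large(z), locked(z), open(z), penguin(z), red(z), signed(z), small(z), visible(z)} — 13 facts.

13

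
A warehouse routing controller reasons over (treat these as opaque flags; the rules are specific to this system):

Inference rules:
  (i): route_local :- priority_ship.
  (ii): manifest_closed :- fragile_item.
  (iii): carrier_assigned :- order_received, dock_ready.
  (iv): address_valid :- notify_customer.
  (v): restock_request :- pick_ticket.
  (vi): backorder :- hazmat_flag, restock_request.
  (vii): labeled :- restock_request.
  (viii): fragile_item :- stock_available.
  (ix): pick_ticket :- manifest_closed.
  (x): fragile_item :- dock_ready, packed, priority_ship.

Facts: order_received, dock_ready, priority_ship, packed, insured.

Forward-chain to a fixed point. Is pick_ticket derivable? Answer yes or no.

Round 1: (i) [route_local :- priority_ship.]; (iii) [carrier_assigned :- order_received, dock_ready.]; (x) [fragile_item :- dock_ready, packed, priority_ship.]. New: route_local, carrier_assigned, fragile_item.
Round 2: (ii) [manifest_closed :- fragile_item.]. New: manifest_closed.
Round 3: (ix) [pick_ticket :- manifest_closed.]. New: pick_ticket.
Round 4: (v) [restock_request :- pick_ticket.]. New: restock_request.
Round 5: (vii) [labeled :- restock_request.]. New: labeled.
pick_ticket appears in round 3, so it is derivable.

yes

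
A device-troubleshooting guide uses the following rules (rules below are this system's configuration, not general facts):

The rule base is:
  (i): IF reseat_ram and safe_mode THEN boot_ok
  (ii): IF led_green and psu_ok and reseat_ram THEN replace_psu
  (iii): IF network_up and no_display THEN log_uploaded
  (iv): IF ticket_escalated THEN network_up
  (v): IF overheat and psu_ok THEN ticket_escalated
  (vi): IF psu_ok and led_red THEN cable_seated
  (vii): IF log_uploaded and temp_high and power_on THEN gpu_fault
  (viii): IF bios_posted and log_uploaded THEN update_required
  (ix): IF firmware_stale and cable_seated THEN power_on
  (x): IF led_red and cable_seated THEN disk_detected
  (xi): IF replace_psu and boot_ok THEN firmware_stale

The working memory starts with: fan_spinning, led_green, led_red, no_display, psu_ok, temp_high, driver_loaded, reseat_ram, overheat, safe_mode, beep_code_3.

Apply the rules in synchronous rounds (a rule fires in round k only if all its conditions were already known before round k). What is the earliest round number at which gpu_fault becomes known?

Round 1 fires (i), (ii), (v), (vi), giving boot_ok, replace_psu, ticket_escalated, cable_seated.
Round 2 fires (iv), (x), (xi), giving network_up, disk_detected, firmware_stale.
Round 3 fires (iii), (ix), giving log_uploaded, power_on.
Round 4 fires (vii), giving gpu_fault.
gpu_fault first appears in round 4.

4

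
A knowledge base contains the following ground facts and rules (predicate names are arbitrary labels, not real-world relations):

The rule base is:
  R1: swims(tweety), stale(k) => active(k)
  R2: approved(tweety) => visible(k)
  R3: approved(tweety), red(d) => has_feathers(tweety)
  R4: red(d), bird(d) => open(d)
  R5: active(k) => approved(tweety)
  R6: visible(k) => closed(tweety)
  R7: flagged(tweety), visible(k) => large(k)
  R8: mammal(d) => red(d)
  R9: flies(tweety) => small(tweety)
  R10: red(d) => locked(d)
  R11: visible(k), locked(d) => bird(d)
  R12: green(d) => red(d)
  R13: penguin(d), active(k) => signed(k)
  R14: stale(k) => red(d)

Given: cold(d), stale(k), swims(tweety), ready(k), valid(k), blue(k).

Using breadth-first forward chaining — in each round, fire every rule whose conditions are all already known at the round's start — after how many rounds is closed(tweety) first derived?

4

Round 1: R1 [swims(tweety), stale(k) => active(k)]; R14 [stale(k) => red(d)]. Adds active(k), red(d).
Round 2: R5 [active(k) => approved(tweety)]; R10 [red(d) => locked(d)]. Adds approved(tweety), locked(d).
Round 3: R2 [approved(tweety) => visible(k)]; R3 [approved(tweety), red(d) => has_feathers(tweety)]. Adds visible(k), has_feathers(tweety).
Round 4: R6 [visible(k) => closed(tweety)]; R11 [visible(k), locked(d) => bird(d)]. Adds closed(tweety), bird(d).
closed(tweety) first appears in round 4.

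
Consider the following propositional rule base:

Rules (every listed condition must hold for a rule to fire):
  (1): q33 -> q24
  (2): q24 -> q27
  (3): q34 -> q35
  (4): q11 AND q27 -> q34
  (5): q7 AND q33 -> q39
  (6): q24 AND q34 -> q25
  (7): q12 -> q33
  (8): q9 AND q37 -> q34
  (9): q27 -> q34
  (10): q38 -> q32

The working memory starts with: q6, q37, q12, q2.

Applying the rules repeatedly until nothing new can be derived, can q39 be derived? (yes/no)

Round 1 — (7), derive q33.
Round 2 — (1), derive q24.
Round 3 — (2), derive q27.
Round 4 — (9), derive q34.
Round 5 — (3), (6), derive q35, q25.
Fixed point reached. q39 is concluded only by (5); (5) needs q7 (never derived).

no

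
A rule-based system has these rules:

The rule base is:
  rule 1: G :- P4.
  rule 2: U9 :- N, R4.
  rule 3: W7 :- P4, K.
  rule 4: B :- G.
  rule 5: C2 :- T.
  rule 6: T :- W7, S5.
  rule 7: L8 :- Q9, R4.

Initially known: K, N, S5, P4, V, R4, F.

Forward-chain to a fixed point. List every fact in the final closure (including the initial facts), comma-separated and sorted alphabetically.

B, C2, F, G, K, N, P4, R4, S5, T, U9, V, W7

[1] rule 1 [G :- P4.]; rule 2 [U9 :- N, R4.]; rule 3 [W7 :- P4, K.]. ⇒ new: G, U9, W7.
[2] rule 4 [B :- G.]; rule 6 [T :- W7, S5.]. ⇒ new: B, T.
[3] rule 5 [C2 :- T.]. ⇒ new: C2.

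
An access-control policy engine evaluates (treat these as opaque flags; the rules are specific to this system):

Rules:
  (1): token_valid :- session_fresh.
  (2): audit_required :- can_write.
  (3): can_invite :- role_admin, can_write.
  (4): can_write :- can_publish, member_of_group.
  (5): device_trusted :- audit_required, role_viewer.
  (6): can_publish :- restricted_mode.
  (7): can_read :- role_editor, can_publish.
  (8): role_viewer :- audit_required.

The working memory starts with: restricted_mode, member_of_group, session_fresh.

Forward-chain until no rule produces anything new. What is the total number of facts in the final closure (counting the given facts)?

Round 1: (1) [token_valid :- session_fresh.]; (6) [can_publish :- restricted_mode.]. New: token_valid, can_publish.
Round 2: (4) [can_write :- can_publish, member_of_group.]. New: can_write.
Round 3: (2) [audit_required :- can_write.]. New: audit_required.
Round 4: (8) [role_viewer :- audit_required.]. New: role_viewer.
Round 5: (5) [device_trusted :- audit_required, role_viewer.]. New: device_trusted.
Closure: {audit_required, can_publish, can_write, device_trusted, member_of_group, restricted_mode, role_viewer, session_fresh, token_valid} — 9 facts.

9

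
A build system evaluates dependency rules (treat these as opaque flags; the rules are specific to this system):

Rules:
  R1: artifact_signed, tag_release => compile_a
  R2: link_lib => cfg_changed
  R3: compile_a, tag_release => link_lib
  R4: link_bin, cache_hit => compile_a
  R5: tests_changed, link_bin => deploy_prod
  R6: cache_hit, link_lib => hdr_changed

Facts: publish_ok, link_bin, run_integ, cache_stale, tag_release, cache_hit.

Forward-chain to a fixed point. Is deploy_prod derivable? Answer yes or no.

Round 1 — R4, derive compile_a.
Round 2 — R3, derive link_lib.
Round 3 — R2, R6, derive cfg_changed, hdr_changed.
Fixed point reached. deploy_prod is concluded only by R5; R5 needs tests_changed (never derived).

no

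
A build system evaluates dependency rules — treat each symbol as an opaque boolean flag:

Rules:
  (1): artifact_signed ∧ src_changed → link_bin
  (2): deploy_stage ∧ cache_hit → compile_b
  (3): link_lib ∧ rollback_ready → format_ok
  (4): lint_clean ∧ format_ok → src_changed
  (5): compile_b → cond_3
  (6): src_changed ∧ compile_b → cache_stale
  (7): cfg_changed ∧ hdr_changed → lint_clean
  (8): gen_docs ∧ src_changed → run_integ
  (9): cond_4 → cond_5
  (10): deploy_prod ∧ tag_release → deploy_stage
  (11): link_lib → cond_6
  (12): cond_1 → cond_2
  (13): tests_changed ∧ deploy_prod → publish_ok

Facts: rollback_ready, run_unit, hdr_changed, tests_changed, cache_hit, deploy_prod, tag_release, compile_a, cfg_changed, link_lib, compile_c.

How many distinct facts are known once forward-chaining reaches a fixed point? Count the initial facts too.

[1] (3) [link_lib ∧ rollback_ready → format_ok]; (7) [cfg_changed ∧ hdr_changed → lint_clean]; (10) [deploy_prod ∧ tag_release → deploy_stage]; (11) [link_lib → cond_6]; (13) [tests_changed ∧ deploy_prod → publish_ok]. ⇒ new: format_ok, lint_clean, deploy_stage, cond_6, publish_ok.
[2] (2) [deploy_stage ∧ cache_hit → compile_b]; (4) [lint_clean ∧ format_ok → src_changed]. ⇒ new: compile_b, src_changed.
[3] (5) [compile_b → cond_3]; (6) [src_changed ∧ compile_b → cache_stale]. ⇒ new: cond_3, cache_stale.
Closure: {cache_hit, cache_stale, cfg_changed, compile_a, compile_b, compile_c, cond_3, cond_6, deploy_prod, deploy_stage, format_ok, hdr_changed, link_lib, lint_clean, publish_ok, rollback_ready, run_unit, src_changed, tag_release, tests_changed} — 20 facts.

20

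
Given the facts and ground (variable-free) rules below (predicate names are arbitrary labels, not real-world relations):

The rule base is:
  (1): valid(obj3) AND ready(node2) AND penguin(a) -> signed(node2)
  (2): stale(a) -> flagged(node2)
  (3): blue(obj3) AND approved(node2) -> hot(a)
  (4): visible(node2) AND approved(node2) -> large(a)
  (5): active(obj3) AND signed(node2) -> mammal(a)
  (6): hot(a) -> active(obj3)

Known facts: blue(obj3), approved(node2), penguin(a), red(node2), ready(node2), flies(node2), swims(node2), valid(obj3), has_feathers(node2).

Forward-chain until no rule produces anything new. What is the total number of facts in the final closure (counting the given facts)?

Round 1: (1) [valid(obj3) AND ready(node2) AND penguin(a) -> signed(node2)]; (3) [blue(obj3) AND approved(node2) -> hot(a)]. New: signed(node2), hot(a).
Round 2: (6) [hot(a) -> active(obj3)]. New: active(obj3).
Round 3: (5) [active(obj3) AND signed(node2) -> mammal(a)]. New: mammal(a).
Closure: {active(obj3), approved(node2), blue(obj3), flies(node2), has_feathers(node2), hot(a), mammal(a), penguin(a), ready(node2), red(node2), signed(node2), swims(node2), valid(obj3)} — 13 facts.

13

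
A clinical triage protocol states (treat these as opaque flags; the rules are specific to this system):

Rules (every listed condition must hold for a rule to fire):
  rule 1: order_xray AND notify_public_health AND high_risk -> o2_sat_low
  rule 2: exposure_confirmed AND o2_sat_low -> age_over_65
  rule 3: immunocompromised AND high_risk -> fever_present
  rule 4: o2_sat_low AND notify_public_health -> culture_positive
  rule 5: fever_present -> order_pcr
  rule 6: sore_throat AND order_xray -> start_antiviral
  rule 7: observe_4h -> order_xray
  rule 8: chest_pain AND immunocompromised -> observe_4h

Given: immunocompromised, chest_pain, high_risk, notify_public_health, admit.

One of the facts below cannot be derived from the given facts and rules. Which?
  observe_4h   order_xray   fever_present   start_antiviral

[1] rule 3 [immunocompromised AND high_risk -> fever_present]; rule 8 [chest_pain AND immunocompromised -> observe_4h]. ⇒ new: fever_present, observe_4h.
[2] rule 5 [fever_present -> order_pcr]; rule 7 [observe_4h -> order_xray]. ⇒ new: order_pcr, order_xray.
[3] rule 1 [order_xray AND notify_public_health AND high_risk -> o2_sat_low]. ⇒ new: o2_sat_low.
[4] rule 4 [o2_sat_low AND notify_public_health -> culture_positive]. ⇒ new: culture_positive.
Derived: fever_present (round 1), order_xray (round 2), observe_4h (round 1). start_antiviral never appears in any round.

start_antiviral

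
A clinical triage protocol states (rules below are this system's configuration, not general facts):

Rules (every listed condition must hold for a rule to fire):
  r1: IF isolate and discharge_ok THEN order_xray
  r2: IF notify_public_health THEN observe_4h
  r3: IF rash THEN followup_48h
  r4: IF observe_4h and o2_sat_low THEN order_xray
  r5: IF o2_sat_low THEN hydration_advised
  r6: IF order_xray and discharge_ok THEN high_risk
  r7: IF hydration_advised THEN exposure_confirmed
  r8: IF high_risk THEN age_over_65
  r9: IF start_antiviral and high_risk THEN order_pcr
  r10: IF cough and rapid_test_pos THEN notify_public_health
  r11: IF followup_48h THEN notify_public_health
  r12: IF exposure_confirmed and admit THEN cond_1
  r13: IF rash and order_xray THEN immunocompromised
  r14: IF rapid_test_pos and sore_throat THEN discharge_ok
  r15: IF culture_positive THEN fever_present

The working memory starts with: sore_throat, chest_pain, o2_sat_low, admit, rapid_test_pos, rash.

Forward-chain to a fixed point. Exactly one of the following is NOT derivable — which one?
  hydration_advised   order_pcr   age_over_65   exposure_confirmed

Round 1: r3 [IF rash THEN followup_48h]; r5 [IF o2_sat_low THEN hydration_advised]; r14 [IF rapid_test_pos and sore_throat THEN discharge_ok]. New: followup_48h, hydration_advised, discharge_ok.
Round 2: r7 [IF hydration_advised THEN exposure_confirmed]; r11 [IF followup_48h THEN notify_public_health]. New: exposure_confirmed, notify_public_health.
Round 3: r2 [IF notify_public_health THEN observe_4h]; r12 [IF exposure_confirmed and admit THEN cond_1]. New: observe_4h, cond_1.
Round 4: r4 [IF observe_4h and o2_sat_low THEN order_xray]. New: order_xray.
Round 5: r6 [IF order_xray and discharge_ok THEN high_risk]; r13 [IF rash and order_xray THEN immunocompromised]. New: high_risk, immunocompromised.
Round 6: r8 [IF high_risk THEN age_over_65]. New: age_over_65.
Derived: age_over_65 (round 6), hydration_advised (round 1), exposure_confirmed (round 2). order_pcr never appears in any round.

order_pcr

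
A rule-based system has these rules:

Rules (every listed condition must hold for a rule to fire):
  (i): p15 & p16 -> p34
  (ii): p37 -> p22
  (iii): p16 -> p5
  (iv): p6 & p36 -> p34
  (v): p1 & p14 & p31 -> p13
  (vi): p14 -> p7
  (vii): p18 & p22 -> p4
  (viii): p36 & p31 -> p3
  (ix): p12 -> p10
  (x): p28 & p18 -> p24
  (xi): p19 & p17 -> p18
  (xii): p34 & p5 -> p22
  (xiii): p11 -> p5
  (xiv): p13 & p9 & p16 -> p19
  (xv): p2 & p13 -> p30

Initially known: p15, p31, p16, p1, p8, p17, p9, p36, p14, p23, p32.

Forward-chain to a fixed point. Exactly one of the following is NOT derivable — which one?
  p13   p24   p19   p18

p24

Round 1: (i) [p15 & p16 -> p34]; (iii) [p16 -> p5]; (v) [p1 & p14 & p31 -> p13]; (vi) [p14 -> p7]; (viii) [p36 & p31 -> p3]. New: p34, p5, p13, p7, p3.
Round 2: (xii) [p34 & p5 -> p22]; (xiv) [p13 & p9 & p16 -> p19]. New: p22, p19.
Round 3: (xi) [p19 & p17 -> p18]. New: p18.
Round 4: (vii) [p18 & p22 -> p4]. New: p4.
Derived: p13 (round 1), p19 (round 2), p18 (round 3). p24 never appears in any round.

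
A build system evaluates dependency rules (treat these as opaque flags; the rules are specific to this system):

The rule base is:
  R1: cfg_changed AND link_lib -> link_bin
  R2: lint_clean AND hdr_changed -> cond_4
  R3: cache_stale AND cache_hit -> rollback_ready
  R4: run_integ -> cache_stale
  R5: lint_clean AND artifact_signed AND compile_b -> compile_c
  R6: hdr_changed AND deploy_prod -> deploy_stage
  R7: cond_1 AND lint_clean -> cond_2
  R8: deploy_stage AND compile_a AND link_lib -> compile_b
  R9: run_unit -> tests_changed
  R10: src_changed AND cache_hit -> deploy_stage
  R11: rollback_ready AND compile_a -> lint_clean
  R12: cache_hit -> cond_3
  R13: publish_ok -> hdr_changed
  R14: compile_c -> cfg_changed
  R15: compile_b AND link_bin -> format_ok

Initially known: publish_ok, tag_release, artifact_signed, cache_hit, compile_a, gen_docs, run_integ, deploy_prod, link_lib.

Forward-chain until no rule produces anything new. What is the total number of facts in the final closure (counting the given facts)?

21

Round 1: R4 [run_integ -> cache_stale]; R12 [cache_hit -> cond_3]; R13 [publish_ok -> hdr_changed]. New: cache_stale, cond_3, hdr_changed.
Round 2: R3 [cache_stale AND cache_hit -> rollback_ready]; R6 [hdr_changed AND deploy_prod -> deploy_stage]. New: rollback_ready, deploy_stage.
Round 3: R8 [deploy_stage AND compile_a AND link_lib -> compile_b]; R11 [rollback_ready AND compile_a -> lint_clean]. New: compile_b, lint_clean.
Round 4: R2 [lint_clean AND hdr_changed -> cond_4]; R5 [lint_clean AND artifact_signed AND compile_b -> compile_c]. New: cond_4, compile_c.
Round 5: R14 [compile_c -> cfg_changed]. New: cfg_changed.
Round 6: R1 [cfg_changed AND link_lib -> link_bin]. New: link_bin.
Round 7: R15 [compile_b AND link_bin -> format_ok]. New: format_ok.
Closure: {artifact_signed, cache_hit, cache_stale, cfg_changed, compile_a, compile_b, compile_c, cond_3, cond_4, deploy_prod, deploy_stage, format_ok, gen_docs, hdr_changed, link_bin, link_lib, lint_clean, publish_ok, rollback_ready, run_integ, tag_release} — 21 facts.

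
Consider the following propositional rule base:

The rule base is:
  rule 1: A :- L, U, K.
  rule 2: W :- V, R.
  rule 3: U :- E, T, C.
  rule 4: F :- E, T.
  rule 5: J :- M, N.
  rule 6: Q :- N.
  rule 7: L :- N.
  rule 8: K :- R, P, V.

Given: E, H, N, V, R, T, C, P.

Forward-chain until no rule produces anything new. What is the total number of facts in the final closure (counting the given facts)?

15

Round 1: rule 2 [W :- V, R.]; rule 3 [U :- E, T, C.]; rule 4 [F :- E, T.]; rule 6 [Q :- N.]; rule 7 [L :- N.]; rule 8 [K :- R, P, V.]. New: W, U, F, Q, L, K.
Round 2: rule 1 [A :- L, U, K.]. New: A.
Closure: {A, C, E, F, H, K, L, N, P, Q, R, T, U, V, W} — 15 facts.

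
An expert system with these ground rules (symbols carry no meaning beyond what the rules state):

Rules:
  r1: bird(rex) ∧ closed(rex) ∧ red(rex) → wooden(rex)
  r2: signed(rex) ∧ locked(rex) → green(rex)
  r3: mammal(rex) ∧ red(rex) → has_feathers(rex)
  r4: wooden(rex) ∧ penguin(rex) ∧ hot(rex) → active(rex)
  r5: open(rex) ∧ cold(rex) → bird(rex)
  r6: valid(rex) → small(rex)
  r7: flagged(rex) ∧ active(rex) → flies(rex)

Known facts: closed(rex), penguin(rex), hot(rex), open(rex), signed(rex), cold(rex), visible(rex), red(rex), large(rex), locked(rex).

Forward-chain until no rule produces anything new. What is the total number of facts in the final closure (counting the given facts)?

14

Round 1: r2 [signed(rex) ∧ locked(rex) → green(rex)]; r5 [open(rex) ∧ cold(rex) → bird(rex)]. Adds green(rex), bird(rex).
Round 2: r1 [bird(rex) ∧ closed(rex) ∧ red(rex) → wooden(rex)]. Adds wooden(rex).
Round 3: r4 [wooden(rex) ∧ penguin(rex) ∧ hot(rex) → active(rex)]. Adds active(rex).
Closure: {active(rex), bird(rex), closed(rex), cold(rex), green(rex), hot(rex), large(rex), locked(rex), open(rex), penguin(rex), red(rex), signed(rex), visible(rex), wooden(rex)} — 14 facts.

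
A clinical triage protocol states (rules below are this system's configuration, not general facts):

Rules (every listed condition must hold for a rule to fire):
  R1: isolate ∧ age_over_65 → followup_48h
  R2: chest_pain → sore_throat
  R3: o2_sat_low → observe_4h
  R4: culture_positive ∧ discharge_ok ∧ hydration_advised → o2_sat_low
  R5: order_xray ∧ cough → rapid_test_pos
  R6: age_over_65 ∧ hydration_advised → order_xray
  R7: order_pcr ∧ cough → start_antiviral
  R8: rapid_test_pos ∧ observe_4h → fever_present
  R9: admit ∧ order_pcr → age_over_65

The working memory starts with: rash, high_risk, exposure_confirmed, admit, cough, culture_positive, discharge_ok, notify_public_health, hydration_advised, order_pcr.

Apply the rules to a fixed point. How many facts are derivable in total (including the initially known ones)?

Round 1: R4 [culture_positive ∧ discharge_ok ∧ hydration_advised → o2_sat_low]; R7 [order_pcr ∧ cough → start_antiviral]; R9 [admit ∧ order_pcr → age_over_65]. New: o2_sat_low, start_antiviral, age_over_65.
Round 2: R3 [o2_sat_low → observe_4h]; R6 [age_over_65 ∧ hydration_advised → order_xray]. New: observe_4h, order_xray.
Round 3: R5 [order_xray ∧ cough → rapid_test_pos]. New: rapid_test_pos.
Round 4: R8 [rapid_test_pos ∧ observe_4h → fever_present]. New: fever_present.
Closure: {admit, age_over_65, cough, culture_positive, discharge_ok, exposure_confirmed, fever_present, high_risk, hydration_advised, notify_public_health, o2_sat_low, observe_4h, order_pcr, order_xray, rapid_test_pos, rash, start_antiviral} — 17 facts.

17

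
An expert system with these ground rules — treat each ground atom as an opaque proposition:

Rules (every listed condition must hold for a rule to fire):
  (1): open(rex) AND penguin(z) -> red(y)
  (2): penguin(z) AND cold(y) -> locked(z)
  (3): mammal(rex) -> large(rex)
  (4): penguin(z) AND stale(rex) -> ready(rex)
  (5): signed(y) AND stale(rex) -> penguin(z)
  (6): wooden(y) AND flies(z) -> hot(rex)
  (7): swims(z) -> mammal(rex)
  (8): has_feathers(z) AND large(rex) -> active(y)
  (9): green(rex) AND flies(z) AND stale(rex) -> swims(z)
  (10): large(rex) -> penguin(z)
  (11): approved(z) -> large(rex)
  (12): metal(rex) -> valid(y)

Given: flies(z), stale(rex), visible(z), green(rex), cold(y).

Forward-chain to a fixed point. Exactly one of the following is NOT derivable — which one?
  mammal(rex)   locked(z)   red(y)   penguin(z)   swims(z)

[1] (9) [green(rex) AND flies(z) AND stale(rex) -> swims(z)]. ⇒ new: swims(z).
[2] (7) [swims(z) -> mammal(rex)]. ⇒ new: mammal(rex).
[3] (3) [mammal(rex) -> large(rex)]. ⇒ new: large(rex).
[4] (10) [large(rex) -> penguin(z)]. ⇒ new: penguin(z).
[5] (2) [penguin(z) AND cold(y) -> locked(z)]; (4) [penguin(z) AND stale(rex) -> ready(rex)]. ⇒ new: locked(z), ready(rex).
Derived: penguin(z) (round 4), locked(z) (round 5), swims(z) (round 1), mammal(rex) (round 2). red(y) never appears in any round.

red(y)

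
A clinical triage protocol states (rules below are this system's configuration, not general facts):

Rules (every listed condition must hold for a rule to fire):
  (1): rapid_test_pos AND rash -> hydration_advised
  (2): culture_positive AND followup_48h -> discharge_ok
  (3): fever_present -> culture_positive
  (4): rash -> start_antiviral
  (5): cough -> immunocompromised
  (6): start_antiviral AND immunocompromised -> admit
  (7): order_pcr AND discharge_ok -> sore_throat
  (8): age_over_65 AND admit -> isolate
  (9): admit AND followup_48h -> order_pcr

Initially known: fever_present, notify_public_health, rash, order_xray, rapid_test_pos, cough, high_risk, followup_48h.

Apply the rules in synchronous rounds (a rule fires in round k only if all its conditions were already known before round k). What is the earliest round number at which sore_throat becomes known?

4

Round 1: (1) [rapid_test_pos AND rash -> hydration_advised]; (3) [fever_present -> culture_positive]; (4) [rash -> start_antiviral]; (5) [cough -> immunocompromised]. New: hydration_advised, culture_positive, start_antiviral, immunocompromised.
Round 2: (2) [culture_positive AND followup_48h -> discharge_ok]; (6) [start_antiviral AND immunocompromised -> admit]. New: discharge_ok, admit.
Round 3: (9) [admit AND followup_48h -> order_pcr]. New: order_pcr.
Round 4: (7) [order_pcr AND discharge_ok -> sore_throat]. New: sore_throat.
sore_throat first appears in round 4.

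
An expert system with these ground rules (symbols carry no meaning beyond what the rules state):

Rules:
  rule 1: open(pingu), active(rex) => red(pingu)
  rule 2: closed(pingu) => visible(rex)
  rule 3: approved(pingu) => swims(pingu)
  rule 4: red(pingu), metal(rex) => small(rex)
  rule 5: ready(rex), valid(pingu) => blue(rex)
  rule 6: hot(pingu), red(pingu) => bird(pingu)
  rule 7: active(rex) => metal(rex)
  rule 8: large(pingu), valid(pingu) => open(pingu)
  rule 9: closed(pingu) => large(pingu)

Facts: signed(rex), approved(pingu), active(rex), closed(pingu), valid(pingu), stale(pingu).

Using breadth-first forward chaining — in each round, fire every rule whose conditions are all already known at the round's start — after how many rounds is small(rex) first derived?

4

Round 1 fires rule 2, rule 3, rule 7, rule 9, giving visible(rex), swims(pingu), metal(rex), large(pingu).
Round 2 fires rule 8, giving open(pingu).
Round 3 fires rule 1, giving red(pingu).
Round 4 fires rule 4, giving small(rex).
small(rex) first appears in round 4.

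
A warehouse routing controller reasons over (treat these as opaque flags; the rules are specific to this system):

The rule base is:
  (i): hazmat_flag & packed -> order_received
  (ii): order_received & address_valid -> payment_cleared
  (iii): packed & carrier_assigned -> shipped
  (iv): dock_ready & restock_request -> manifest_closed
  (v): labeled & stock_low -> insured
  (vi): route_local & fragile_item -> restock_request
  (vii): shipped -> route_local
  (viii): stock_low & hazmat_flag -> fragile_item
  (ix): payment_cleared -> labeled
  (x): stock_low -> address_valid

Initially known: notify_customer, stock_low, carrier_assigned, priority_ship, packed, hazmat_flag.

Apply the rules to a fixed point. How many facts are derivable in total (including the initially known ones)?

Round 1 fires (i), (iii), (viii), (x), giving order_received, shipped, fragile_item, address_valid.
Round 2 fires (ii), (vii), giving payment_cleared, route_local.
Round 3 fires (vi), (ix), giving restock_request, labeled.
Round 4 fires (v), giving insured.
Closure: {address_valid, carrier_assigned, fragile_item, hazmat_flag, insured, labeled, notify_customer, order_received, packed, payment_cleared, priority_ship, restock_request, route_local, shipped, stock_low} — 15 facts.

15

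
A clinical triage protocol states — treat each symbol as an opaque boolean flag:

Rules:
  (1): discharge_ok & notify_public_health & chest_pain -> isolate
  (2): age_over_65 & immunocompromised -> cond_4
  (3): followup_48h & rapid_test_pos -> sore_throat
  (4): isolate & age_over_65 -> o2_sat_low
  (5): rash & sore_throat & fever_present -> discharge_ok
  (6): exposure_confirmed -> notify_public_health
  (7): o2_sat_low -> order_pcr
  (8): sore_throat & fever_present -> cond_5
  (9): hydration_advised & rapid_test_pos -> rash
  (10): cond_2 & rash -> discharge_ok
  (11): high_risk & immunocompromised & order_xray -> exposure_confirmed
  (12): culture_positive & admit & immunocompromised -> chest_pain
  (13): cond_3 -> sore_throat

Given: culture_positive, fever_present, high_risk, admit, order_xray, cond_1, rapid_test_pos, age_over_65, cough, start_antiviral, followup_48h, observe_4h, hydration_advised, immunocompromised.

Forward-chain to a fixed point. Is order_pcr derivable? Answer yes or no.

[1] (2) [age_over_65 & immunocompromised -> cond_4]; (3) [followup_48h & rapid_test_pos -> sore_throat]; (9) [hydration_advised & rapid_test_pos -> rash]; (11) [high_risk & immunocompromised & order_xray -> exposure_confirmed]; (12) [culture_positive & admit & immunocompromised -> chest_pain]. ⇒ new: cond_4, sore_throat, rash, exposure_confirmed, chest_pain.
[2] (5) [rash & sore_throat & fever_present -> discharge_ok]; (6) [exposure_confirmed -> notify_public_health]; (8) [sore_throat & fever_present -> cond_5]. ⇒ new: discharge_ok, notify_public_health, cond_5.
[3] (1) [discharge_ok & notify_public_health & chest_pain -> isolate]. ⇒ new: isolate.
[4] (4) [isolate & age_over_65 -> o2_sat_low]. ⇒ new: o2_sat_low.
[5] (7) [o2_sat_low -> order_pcr]. ⇒ new: order_pcr.
order_pcr appears in round 5, so it is derivable.

yes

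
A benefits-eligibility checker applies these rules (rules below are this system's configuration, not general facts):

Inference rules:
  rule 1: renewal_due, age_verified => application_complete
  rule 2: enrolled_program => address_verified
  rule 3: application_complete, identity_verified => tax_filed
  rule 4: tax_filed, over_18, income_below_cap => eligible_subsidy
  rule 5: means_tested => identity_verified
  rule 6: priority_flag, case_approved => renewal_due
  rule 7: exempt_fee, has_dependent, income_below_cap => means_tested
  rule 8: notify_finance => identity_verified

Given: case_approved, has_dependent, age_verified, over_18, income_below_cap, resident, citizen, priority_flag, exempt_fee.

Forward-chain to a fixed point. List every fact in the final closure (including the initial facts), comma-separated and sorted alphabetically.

[1] rule 6 [priority_flag, case_approved => renewal_due]; rule 7 [exempt_fee, has_dependent, income_below_cap => means_tested]. ⇒ new: renewal_due, means_tested.
[2] rule 1 [renewal_due, age_verified => application_complete]; rule 5 [means_tested => identity_verified]. ⇒ new: application_complete, identity_verified.
[3] rule 3 [application_complete, identity_verified => tax_filed]. ⇒ new: tax_filed.
[4] rule 4 [tax_filed, over_18, income_below_cap => eligible_subsidy]. ⇒ new: eligible_subsidy.

age_verified, application_complete, case_approved, citizen, eligible_subsidy, exempt_fee, has_dependent, identity_verified, income_below_cap, means_tested, over_18, priority_flag, renewal_due, resident, tax_filed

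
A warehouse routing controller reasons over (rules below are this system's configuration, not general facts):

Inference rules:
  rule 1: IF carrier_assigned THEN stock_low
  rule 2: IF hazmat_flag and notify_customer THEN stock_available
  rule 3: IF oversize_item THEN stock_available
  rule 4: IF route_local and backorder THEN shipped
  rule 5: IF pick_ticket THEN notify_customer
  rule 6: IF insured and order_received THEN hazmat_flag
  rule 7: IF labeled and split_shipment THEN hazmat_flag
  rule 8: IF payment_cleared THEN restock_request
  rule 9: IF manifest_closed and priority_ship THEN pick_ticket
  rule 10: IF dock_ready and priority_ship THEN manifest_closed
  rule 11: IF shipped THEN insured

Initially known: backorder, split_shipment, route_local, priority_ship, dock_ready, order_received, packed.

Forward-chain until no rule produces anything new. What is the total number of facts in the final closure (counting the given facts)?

[1] rule 4 [IF route_local and backorder THEN shipped]; rule 10 [IF dock_ready and priority_ship THEN manifest_closed]. ⇒ new: shipped, manifest_closed.
[2] rule 9 [IF manifest_closed and priority_ship THEN pick_ticket]; rule 11 [IF shipped THEN insured]. ⇒ new: pick_ticket, insured.
[3] rule 5 [IF pick_ticket THEN notify_customer]; rule 6 [IF insured and order_received THEN hazmat_flag]. ⇒ new: notify_customer, hazmat_flag.
[4] rule 2 [IF hazmat_flag and notify_customer THEN stock_available]. ⇒ new: stock_available.
Closure: {backorder, dock_ready, hazmat_flag, insured, manifest_closed, notify_customer, order_received, packed, pick_ticket, priority_ship, route_local, shipped, split_shipment, stock_available} — 14 facts.

14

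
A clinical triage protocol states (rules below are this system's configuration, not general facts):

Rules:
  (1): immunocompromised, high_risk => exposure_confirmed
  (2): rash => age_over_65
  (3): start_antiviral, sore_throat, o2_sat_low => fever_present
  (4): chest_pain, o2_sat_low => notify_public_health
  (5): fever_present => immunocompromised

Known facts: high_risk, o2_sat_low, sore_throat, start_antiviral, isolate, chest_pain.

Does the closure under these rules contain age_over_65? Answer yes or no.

no

[1] (3) [start_antiviral, sore_throat, o2_sat_low => fever_present]; (4) [chest_pain, o2_sat_low => notify_public_health]. ⇒ new: fever_present, notify_public_health.
[2] (5) [fever_present => immunocompromised]. ⇒ new: immunocompromised.
[3] (1) [immunocompromised, high_risk => exposure_confirmed]. ⇒ new: exposure_confirmed.
Fixed point reached. age_over_65 is concluded only by (2); (2) needs rash (never derived).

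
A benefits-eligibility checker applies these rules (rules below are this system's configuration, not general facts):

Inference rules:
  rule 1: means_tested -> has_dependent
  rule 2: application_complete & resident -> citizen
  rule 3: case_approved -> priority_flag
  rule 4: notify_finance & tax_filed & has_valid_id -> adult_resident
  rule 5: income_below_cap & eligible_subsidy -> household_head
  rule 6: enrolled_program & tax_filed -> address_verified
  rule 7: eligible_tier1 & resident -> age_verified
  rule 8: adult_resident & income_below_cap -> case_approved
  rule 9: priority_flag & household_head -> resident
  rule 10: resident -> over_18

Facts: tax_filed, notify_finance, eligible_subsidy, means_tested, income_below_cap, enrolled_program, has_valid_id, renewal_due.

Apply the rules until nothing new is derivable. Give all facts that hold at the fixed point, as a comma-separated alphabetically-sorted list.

Round 1 fires rule 1, rule 4, rule 5, rule 6, giving has_dependent, adult_resident, household_head, address_verified.
Round 2 fires rule 8, giving case_approved.
Round 3 fires rule 3, giving priority_flag.
Round 4 fires rule 9, giving resident.
Round 5 fires rule 10, giving over_18.

address_verified, adult_resident, case_approved, eligible_subsidy, enrolled_program, has_dependent, has_valid_id, household_head, income_below_cap, means_tested, notify_finance, over_18, priority_flag, renewal_due, resident, tax_filed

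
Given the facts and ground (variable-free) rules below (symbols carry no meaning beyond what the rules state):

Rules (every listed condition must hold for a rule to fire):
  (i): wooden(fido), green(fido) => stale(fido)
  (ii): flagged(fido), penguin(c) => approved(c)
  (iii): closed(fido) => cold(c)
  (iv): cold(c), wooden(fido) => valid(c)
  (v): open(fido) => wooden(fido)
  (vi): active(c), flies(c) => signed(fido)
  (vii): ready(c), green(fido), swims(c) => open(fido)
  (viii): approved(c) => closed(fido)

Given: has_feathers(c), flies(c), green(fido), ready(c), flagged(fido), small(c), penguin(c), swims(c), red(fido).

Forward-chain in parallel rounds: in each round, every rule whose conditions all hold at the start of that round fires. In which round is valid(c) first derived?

Round 1: (ii) [flagged(fido), penguin(c) => approved(c)]; (vii) [ready(c), green(fido), swims(c) => open(fido)]. Adds approved(c), open(fido).
Round 2: (v) [open(fido) => wooden(fido)]; (viii) [approved(c) => closed(fido)]. Adds wooden(fido), closed(fido).
Round 3: (i) [wooden(fido), green(fido) => stale(fido)]; (iii) [closed(fido) => cold(c)]. Adds stale(fido), cold(c).
Round 4: (iv) [cold(c), wooden(fido) => valid(c)]. Adds valid(c).
valid(c) first appears in round 4.

4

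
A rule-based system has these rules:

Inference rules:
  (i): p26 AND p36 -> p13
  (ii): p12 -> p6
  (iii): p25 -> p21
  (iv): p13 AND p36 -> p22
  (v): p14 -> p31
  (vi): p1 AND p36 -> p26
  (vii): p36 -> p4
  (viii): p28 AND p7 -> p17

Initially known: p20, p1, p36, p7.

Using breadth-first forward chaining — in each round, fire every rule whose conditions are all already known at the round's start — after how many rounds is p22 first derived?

3

Round 1 fires (vi), (vii), giving p26, p4.
Round 2 fires (i), giving p13.
Round 3 fires (iv), giving p22.
p22 first appears in round 3.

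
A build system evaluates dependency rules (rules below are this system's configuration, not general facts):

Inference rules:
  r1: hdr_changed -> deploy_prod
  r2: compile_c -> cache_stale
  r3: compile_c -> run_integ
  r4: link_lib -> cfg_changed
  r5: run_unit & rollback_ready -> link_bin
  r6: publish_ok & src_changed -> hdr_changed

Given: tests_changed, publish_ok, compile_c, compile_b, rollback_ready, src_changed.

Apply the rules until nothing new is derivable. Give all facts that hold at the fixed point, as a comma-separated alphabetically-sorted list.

Round 1: r2 [compile_c -> cache_stale]; r3 [compile_c -> run_integ]; r6 [publish_ok & src_changed -> hdr_changed]. New: cache_stale, run_integ, hdr_changed.
Round 2: r1 [hdr_changed -> deploy_prod]. New: deploy_prod.

cache_stale, compile_b, compile_c, deploy_prod, hdr_changed, publish_ok, rollback_ready, run_integ, src_changed, tests_changed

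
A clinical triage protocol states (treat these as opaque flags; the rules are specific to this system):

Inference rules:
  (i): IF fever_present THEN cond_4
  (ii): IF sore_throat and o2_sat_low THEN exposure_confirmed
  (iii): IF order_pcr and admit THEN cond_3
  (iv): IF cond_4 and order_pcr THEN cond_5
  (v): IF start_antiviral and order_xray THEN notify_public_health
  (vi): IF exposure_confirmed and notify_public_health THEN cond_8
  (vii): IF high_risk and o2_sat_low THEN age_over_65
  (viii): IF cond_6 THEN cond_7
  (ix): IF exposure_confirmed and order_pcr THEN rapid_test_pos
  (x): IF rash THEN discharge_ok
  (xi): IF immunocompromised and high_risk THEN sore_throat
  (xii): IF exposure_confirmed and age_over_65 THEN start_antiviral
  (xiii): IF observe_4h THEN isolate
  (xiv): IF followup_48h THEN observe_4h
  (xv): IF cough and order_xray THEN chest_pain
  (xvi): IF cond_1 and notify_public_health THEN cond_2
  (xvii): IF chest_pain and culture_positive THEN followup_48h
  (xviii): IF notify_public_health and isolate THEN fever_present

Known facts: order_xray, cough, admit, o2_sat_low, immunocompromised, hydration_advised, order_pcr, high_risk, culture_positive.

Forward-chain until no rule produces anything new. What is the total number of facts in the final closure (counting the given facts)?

24

Round 1: (iii) [IF order_pcr and admit THEN cond_3]; (vii) [IF high_risk and o2_sat_low THEN age_over_65]; (xi) [IF immunocompromised and high_risk THEN sore_throat]; (xv) [IF cough and order_xray THEN chest_pain]. Adds cond_3, age_over_65, sore_throat, chest_pain.
Round 2: (ii) [IF sore_throat and o2_sat_low THEN exposure_confirmed]; (xvii) [IF chest_pain and culture_positive THEN followup_48h]. Adds exposure_confirmed, followup_48h.
Round 3: (ix) [IF exposure_confirmed and order_pcr THEN rapid_test_pos]; (xii) [IF exposure_confirmed and age_over_65 THEN start_antiviral]; (xiv) [IF followup_48h THEN observe_4h]. Adds rapid_test_pos, start_antiviral, observe_4h.
Round 4: (v) [IF start_antiviral and order_xray THEN notify_public_health]; (xiii) [IF observe_4h THEN isolate]. Adds notify_public_health, isolate.
Round 5: (vi) [IF exposure_confirmed and notify_public_health THEN cond_8]; (xviii) [IF notify_public_health and isolate THEN fever_present]. Adds cond_8, fever_present.
Round 6: (i) [IF fever_present THEN cond_4]. Adds cond_4.
Round 7: (iv) [IF cond_4 and order_pcr THEN cond_5]. Adds cond_5.
Closure: {admit, age_over_65, chest_pain, cond_3, cond_4, cond_5, cond_8, cough, culture_positive, exposure_confirmed, fever_present, followup_48h, high_risk, hydration_advised, immunocompromised, isolate, notify_public_health, o2_sat_low, observe_4h, order_pcr, order_xray, rapid_test_pos, sore_throat, start_antiviral} — 24 facts.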